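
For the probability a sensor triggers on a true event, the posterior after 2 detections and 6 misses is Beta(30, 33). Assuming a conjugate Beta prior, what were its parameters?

A Beta(a, b) prior with s successes and f failures in binomial data gives a Beta(a+s, b+f) posterior.
So a = 30 − 2 = 28 and b = 33 − 6 = 27.

Beta(28, 27)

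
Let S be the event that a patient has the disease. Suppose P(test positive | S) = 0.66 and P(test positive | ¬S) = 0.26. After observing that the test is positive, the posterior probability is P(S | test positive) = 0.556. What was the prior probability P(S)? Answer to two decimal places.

In odds form, posterior odds = prior odds × likelihood ratio, so prior odds = posterior odds ÷ LR.
Posterior odds = 0.556/(1−0.556) = 1.2523. LR = 0.66/0.26 = 2.5385.
Prior odds = 1.2523/2.5385 = 0.4933, so P(S) = 0.4933/(1+0.4933) ≈ 0.33.

P(S) = 0.33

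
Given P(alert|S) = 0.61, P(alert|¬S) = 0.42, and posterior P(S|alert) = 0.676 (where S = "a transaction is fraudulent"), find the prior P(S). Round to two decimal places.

Bayes' rule in odds form gives O(S|E) = O(S)·[P(E|S)/P(E|¬S)], hence O(S) = O(S|E)/LR.
Posterior odds = 0.676/(1−0.676) = 2.0864. LR = 0.61/0.42 = 1.4524.
Prior odds = 2.0864/1.4524 = 1.4365, so P(S) = 1.4365/(1+1.4365) ≈ 0.59.

P(S) = 0.59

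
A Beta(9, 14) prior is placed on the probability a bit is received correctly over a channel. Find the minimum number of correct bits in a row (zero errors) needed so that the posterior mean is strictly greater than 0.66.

After k correct bits and 0 errors the posterior is Beta(9+k, 14), with mean (9+k)/(9+14+k).
Set (9+k)/(23+k) > 0.66 and solve: k > (0.66·23 − 9)/(1 − 0.66) = 18.176.
The smallest integer exceeding 18.176 is 19.

k = 19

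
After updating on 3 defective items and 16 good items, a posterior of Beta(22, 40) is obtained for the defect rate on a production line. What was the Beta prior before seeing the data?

Beta is conjugate to the binomial likelihood: posterior = Beta(a+s, b+f).
Subtract the data counts: 22−3=19, 40−16=24.

Beta(19, 24)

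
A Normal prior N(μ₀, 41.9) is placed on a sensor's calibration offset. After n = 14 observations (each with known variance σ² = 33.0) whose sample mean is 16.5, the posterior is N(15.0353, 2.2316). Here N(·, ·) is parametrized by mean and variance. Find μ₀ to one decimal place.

With known observation variance, the Normal–Normal posterior has precision τ_n = τ₀ + n/σ² and mean μ_n = (τ₀μ₀ + (n/σ²)x̄)/τ_n.
Here τ₀ = 1/41.9 = 0.023866 and τ_data = 14/33.0 = 0.424242, so τ_n = 0.448108.
Rearranging for μ₀: μ₀ = (μ_n·τ_n − τ_data·x̄)/τ₀ = (15.0353·0.448108 − 0.424242·16.5) / 0.023866 = -0.262555/0.023866 ≈ -11.0.

μ₀ = -11.0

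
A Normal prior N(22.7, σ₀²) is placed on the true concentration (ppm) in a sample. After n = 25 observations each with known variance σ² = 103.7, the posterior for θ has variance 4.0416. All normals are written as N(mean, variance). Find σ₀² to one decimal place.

Posterior precision equals prior precision plus data precision: 1/σ_n² = 1/σ₀² + n/σ².
So 1/σ₀² = 1/4.0416 − 25/103.7 = 0.247427 − 0.241080 = 0.006347.
Hence σ₀² = 1/0.006347 ≈ 157.6.

σ₀² = 157.6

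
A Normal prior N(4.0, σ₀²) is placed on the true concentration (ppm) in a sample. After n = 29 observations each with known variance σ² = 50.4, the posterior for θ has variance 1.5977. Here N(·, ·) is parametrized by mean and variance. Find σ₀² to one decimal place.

Posterior precision equals prior precision plus data precision: 1/σ_n² = 1/σ₀² + n/σ².
So 1/σ₀² = 1/1.5977 − 29/50.4 = 0.625900 − 0.575397 = 0.050503.
Hence σ₀² = 1/0.050503 ≈ 19.8.

σ₀² = 19.8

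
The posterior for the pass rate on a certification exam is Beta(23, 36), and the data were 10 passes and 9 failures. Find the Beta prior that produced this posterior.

Under Beta–binomial conjugacy the posterior parameters are (α+s, β+f).
So α = 23 − 10 = 13 and β = 36 − 9 = 27.

Beta(13, 27)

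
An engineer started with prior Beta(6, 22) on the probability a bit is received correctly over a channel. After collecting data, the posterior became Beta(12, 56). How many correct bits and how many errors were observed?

Beta is conjugate to the binomial likelihood: posterior = Beta(α+s, β+f).
So s = 12 − 6 = 6 and f = 56 − 22 = 34.

6 correct bits and 34 errors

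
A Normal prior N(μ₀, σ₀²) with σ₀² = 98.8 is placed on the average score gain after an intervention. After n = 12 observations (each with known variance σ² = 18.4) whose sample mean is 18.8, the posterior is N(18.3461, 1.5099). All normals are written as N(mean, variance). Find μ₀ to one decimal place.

μ₀ = -10.9

With known observation variance, the Normal–Normal posterior has precision τ_n = τ₀ + n/σ² and mean μ_n = (τ₀μ₀ + (n/σ²)x̄)/τ_n.
Here τ₀ = 1/98.8 = 0.010121 and τ_data = 12/18.4 = 0.652174, so τ_n = 0.662295.
Rearranging for μ₀: μ₀ = (μ_n·τ_n − τ_data·x̄)/τ₀ = (18.3461·0.662295 − 0.652174·18.8) / 0.010121 = -0.110341/0.010121 ≈ -10.9.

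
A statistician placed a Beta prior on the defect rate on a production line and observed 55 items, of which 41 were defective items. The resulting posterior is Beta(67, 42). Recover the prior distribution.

Beta(26, 28)

Under Beta–binomial conjugacy the posterior parameters are (a+s, b+f).
So a = 67 − 41 = 26 and b = 42 − 14 = 28.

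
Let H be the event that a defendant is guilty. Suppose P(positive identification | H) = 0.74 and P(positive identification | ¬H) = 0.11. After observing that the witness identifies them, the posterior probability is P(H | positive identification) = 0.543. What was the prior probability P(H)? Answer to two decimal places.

In odds form, posterior odds = prior odds × likelihood ratio, so prior odds = posterior odds ÷ LR.
Posterior odds = 0.543/(1−0.543) = 1.1882. LR = 0.74/0.11 = 6.7273.
Prior odds = 1.1882/6.7273 = 0.1766, so P(H) = 0.1766/(1+0.1766) ≈ 0.15.

P(H) = 0.15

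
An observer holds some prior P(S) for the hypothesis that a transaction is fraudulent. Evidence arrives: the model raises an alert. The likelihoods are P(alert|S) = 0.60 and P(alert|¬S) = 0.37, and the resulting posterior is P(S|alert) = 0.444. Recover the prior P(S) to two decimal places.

P(S) = 0.33

In odds form, posterior odds = prior odds × likelihood ratio, so prior odds = posterior odds ÷ LR.
Posterior odds = 0.444/(1−0.444) = 0.7986. LR = 0.60/0.37 = 1.6216.
Prior odds = 0.7986/1.6216 = 0.4925, so P(S) = 0.4925/(1+0.4925) ≈ 0.33.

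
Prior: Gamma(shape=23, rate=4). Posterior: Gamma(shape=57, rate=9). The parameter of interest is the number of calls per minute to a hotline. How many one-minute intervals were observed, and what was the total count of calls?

A Gamma(α, β) prior (rate parametrization) on a Poisson rate with n observations summing to S gives posterior Gamma(α+S, β+n).
Matching: Σxᵢ = 57 − 23 = 34 and n = 9 − 4 = 5.

n = 5 one-minute intervals with total 34 calls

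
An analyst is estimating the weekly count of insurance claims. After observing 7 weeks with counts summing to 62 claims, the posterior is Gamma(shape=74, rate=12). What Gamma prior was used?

Gamma(shape=12, rate=5)

A Gamma(α, β) prior (rate parametrization) on a Poisson rate with n observations summing to S gives posterior Gamma(α+S, β+n).
So α = 74 − 62 = 12 and β = 12 − 7 = 5.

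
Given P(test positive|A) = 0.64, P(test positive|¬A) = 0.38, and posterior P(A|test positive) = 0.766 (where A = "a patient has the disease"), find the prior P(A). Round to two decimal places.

P(A) = 0.66

Bayes' rule in odds form gives O(A|E) = O(A)·[P(E|A)/P(E|¬A)], hence O(A) = O(A|E)/LR.
Posterior odds = 0.766/(1−0.766) = 3.2735. LR = 0.64/0.38 = 1.6842.
Prior odds = 3.2735/1.6842 = 1.9437, so P(A) = 1.9437/(1+1.9437) ≈ 0.66.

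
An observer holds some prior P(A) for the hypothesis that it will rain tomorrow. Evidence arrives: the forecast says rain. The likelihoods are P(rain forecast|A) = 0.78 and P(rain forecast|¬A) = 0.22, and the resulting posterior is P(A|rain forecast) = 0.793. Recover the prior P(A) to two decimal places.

In odds form, posterior odds = prior odds × likelihood ratio, so prior odds = posterior odds ÷ LR.
Posterior odds = 0.793/(1−0.793) = 3.8309. LR = 0.78/0.22 = 3.5455.
Prior odds = 3.8309/3.5455 = 1.0805, so P(A) = 1.0805/(1+1.0805) ≈ 0.52.

P(A) = 0.52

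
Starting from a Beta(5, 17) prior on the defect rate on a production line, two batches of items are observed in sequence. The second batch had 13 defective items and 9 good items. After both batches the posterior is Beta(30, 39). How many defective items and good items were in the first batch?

12 defective items and 13 good items

Because Beta–binomial updating is additive in the counts, the combined data contributed (α_post−α_prior, β_post−β_prior) successes and failures.
Total across both batches: 30−5=25 defective items, 39−17=22 good items.
Subtract the second batch: 25−13=12 defective items and 22−9=13 good items.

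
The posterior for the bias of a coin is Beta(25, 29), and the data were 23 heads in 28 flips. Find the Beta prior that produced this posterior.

Beta is conjugate to the binomial likelihood: posterior = Beta(a+s, b+f).
So a = 25 − 23 = 2 and b = 29 − 5 = 24.

Beta(2, 24)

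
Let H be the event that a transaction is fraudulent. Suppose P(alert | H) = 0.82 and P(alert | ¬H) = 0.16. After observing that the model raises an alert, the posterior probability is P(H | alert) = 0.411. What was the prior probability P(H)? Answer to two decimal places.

P(H) = 0.12

In odds form, posterior odds = prior odds × likelihood ratio, so prior odds = posterior odds ÷ LR.
Posterior odds = 0.411/(1−0.411) = 0.6978. LR = 0.82/0.16 = 5.1250.
Prior odds = 0.6978/5.1250 = 0.1362, so P(H) = 0.1362/(1+0.1362) ≈ 0.12.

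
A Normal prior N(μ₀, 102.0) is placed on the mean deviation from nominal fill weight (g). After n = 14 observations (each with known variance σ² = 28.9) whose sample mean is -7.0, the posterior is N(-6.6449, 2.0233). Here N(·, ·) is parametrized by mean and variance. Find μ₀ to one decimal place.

μ₀ = 10.9

The posterior mean is a precision-weighted average: μ_n = (τ₀μ₀ + τ_data·x̄)/(τ₀+τ_data), with τ₀=1/σ₀² and τ_data=n/σ².
Here τ₀ = 1/102.0 = 0.009804 and τ_data = 14/28.9 = 0.484429, so τ_n = 0.494233.
Rearranging for μ₀: μ₀ = (μ_n·τ_n − τ_data·x̄)/τ₀ = (-6.6449·0.494233 − 0.484429·-7.0) / 0.009804 = 0.106874/0.009804 ≈ 10.9.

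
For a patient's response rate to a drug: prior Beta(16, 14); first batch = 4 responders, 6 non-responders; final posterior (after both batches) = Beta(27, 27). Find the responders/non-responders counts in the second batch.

Because Beta–binomial updating is additive in the counts, the combined data contributed (α_post−α_prior, β_post−β_prior) successes and failures.
Total across both batches: 27−16=11 responders, 27−14=13 non-responders.
Subtract the first batch: 11−4=7 responders and 13−6=7 non-responders.

7 responders and 7 non-responders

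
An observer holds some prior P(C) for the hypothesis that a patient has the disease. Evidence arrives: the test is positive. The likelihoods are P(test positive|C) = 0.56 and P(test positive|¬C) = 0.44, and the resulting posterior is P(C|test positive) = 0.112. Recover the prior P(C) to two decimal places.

Bayes' rule in odds form gives O(C|E) = O(C)·[P(E|C)/P(E|¬C)], hence O(C) = O(C|E)/LR.
Posterior odds = 0.112/(1−0.112) = 0.1261. LR = 0.56/0.44 = 1.2727.
Prior odds = 0.1261/1.2727 = 0.0991, so P(C) = 0.0991/(1+0.0991) ≈ 0.09.

P(C) = 0.09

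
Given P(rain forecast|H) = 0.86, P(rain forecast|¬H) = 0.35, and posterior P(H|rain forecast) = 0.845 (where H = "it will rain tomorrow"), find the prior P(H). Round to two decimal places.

In odds form, posterior odds = prior odds × likelihood ratio, so prior odds = posterior odds ÷ LR.
Posterior odds = 0.845/(1−0.845) = 5.4516. LR = 0.86/0.35 = 2.4571.
Prior odds = 5.4516/2.4571 = 2.2187, so P(H) = 2.2187/(1+2.2187) ≈ 0.69.

P(H) = 0.69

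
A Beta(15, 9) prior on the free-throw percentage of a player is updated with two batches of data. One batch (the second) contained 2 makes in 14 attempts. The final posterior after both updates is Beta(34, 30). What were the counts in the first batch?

Because Beta–binomial updating is additive in the counts, the combined data contributed (α_post−α_prior, β_post−β_prior) successes and failures.
Total across both batches: 34−15=19 makes, 30−9=21 misses.
Subtract the second batch: 19−2=17 makes and 21−12=9 misses.

17 makes and 9 misses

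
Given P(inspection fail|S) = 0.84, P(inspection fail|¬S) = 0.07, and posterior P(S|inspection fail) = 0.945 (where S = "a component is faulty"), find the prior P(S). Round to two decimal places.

In odds form, posterior odds = prior odds × likelihood ratio, so prior odds = posterior odds ÷ LR.
Posterior odds = 0.945/(1−0.945) = 17.1818. LR = 0.84/0.07 = 12.0000.
Prior odds = 17.1818/12.0000 = 1.4318, so P(S) = 1.4318/(1+1.4318) ≈ 0.59.

P(S) = 0.59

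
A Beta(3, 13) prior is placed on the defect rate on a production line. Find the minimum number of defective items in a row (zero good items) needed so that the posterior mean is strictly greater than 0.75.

After k defective items and 0 good items the posterior is Beta(3+k, 13), with mean (3+k)/(3+13+k).
Set (3+k)/(16+k) > 0.75 and solve: k > (0.75·16 − 3)/(1 − 0.75) = 36.000.
The smallest integer exceeding 36.000 is 37, and checking k=37: (40)/(53) = 0.7547 > 0.75.

k = 37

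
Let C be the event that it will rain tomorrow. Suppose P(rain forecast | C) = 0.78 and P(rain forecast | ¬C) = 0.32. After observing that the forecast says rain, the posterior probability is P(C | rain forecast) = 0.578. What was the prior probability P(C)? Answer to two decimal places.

P(C) = 0.36

Bayes' rule in odds form gives O(C|E) = O(C)·[P(E|C)/P(E|¬C)], hence O(C) = O(C|E)/LR.
Posterior odds = 0.578/(1−0.578) = 1.3697. LR = 0.78/0.32 = 2.4375.
Prior odds = 1.3697/2.4375 = 0.5619, so P(C) = 0.5619/(1+0.5619) ≈ 0.36.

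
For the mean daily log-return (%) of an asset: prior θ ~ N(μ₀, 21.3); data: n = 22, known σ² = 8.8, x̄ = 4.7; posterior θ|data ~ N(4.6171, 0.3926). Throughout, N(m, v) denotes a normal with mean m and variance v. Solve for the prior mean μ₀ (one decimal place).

With known observation variance, the Normal–Normal posterior has precision τ_n = τ₀ + n/σ² and mean μ_n = (τ₀μ₀ + (n/σ²)x̄)/τ_n.
Here τ₀ = 1/21.3 = 0.046948 and τ_data = 22/8.8 = 2.500000, so τ_n = 2.546948.
Rearranging for μ₀: μ₀ = (μ_n·τ_n − τ_data·x̄)/τ₀ = (4.6171·2.546948 − 2.500000·4.7) / 0.046948 = 0.009514/0.046948 ≈ 0.2.

μ₀ = 0.2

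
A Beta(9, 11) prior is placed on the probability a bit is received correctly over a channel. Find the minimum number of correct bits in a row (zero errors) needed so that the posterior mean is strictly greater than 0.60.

After k correct bits and 0 errors the posterior is Beta(9+k, 11), with mean (9+k)/(9+11+k).
Set (9+k)/(20+k) > 0.60 and solve: k > (0.60·20 − 9)/(1 − 0.60) = 7.500.
The smallest integer exceeding 7.500 is 8, and checking k=8: (17)/(28) = 0.6071 > 0.60.

k = 8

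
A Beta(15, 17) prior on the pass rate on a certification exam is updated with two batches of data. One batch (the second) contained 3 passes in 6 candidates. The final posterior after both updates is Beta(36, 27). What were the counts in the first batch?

18 passes and 7 failures

Because Beta–binomial updating is additive in the counts, the combined data contributed (α_post−α_prior, β_post−β_prior) successes and failures.
Total across both batches: 36−15=21 passes, 27−17=10 failures.
Subtract the second batch: 21−3=18 passes and 10−3=7 failures.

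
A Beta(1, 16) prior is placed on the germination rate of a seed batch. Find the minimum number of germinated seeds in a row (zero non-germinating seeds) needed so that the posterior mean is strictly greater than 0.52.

After k germinated seeds and 0 non-germinating seeds the posterior is Beta(1+k, 16), with mean (1+k)/(1+16+k).
Set (1+k)/(17+k) > 0.52 and solve: k > (0.52·17 − 1)/(1 − 0.52) = 16.333.
The smallest integer exceeding 16.333 is 17, and checking k=17: (18)/(34) = 0.5294 > 0.52.

k = 17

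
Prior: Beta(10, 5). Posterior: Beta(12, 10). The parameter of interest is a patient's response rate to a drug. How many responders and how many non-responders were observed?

2 responders and 5 non-responders

Beta is conjugate to the binomial likelihood: posterior = Beta(α+s, β+f).
So s = 12 − 10 = 2 and f = 10 − 5 = 5.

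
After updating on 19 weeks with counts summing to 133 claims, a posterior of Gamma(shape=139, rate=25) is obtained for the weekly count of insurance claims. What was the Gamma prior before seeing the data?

Gamma(shape=6, rate=6)

A Gamma(α, β) prior (rate parametrization) on a Poisson rate with n observations summing to S gives posterior Gamma(α+S, β+n).
So α = 139 − 133 = 6 and β = 25 − 19 = 6.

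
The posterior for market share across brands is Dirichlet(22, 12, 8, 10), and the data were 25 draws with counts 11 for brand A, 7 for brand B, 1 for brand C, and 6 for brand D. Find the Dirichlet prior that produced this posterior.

For a Dirichlet(α) prior with multinomial counts c, the posterior is Dirichlet(α + c) componentwise.
Subtract each count from the matching posterior parameter: 22−11=11, 12−7=5, 8−1=7, 10−6=4.

Dirichlet(11, 5, 7, 4)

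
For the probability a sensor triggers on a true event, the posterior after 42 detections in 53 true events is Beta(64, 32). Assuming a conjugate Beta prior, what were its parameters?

Beta is conjugate to the binomial likelihood: posterior = Beta(α+s, β+f).
Subtract the data counts: 64−42=22, 32−11=21.

Beta(22, 21)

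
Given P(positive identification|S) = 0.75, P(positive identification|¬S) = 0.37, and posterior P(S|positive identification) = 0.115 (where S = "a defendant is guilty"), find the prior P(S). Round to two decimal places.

P(S) = 0.06

Bayes' rule in odds form gives O(S|E) = O(S)·[P(E|S)/P(E|¬S)], hence O(S) = O(S|E)/LR.
Posterior odds = 0.115/(1−0.115) = 0.1299. LR = 0.75/0.37 = 2.0270.
Prior odds = 0.1299/2.0270 = 0.0641, so P(S) = 0.0641/(1+0.0641) ≈ 0.06.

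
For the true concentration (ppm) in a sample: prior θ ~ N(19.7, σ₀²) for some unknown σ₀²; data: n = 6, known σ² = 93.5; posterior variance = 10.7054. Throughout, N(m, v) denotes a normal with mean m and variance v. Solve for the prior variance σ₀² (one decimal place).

σ₀² = 34.2

For the Normal–Normal model with known σ², precisions add: τ_n = τ₀ + n/σ².
So 1/σ₀² = 1/10.7054 − 6/93.5 = 0.093411 − 0.064171 = 0.029240.
Hence σ₀² = 1/0.029240 ≈ 34.2.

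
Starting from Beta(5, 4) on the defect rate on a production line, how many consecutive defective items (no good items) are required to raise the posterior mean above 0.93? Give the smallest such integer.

k = 49

After k defective items and 0 good items the posterior is Beta(5+k, 4), with mean (5+k)/(5+4+k).
Set (5+k)/(9+k) > 0.93 and solve: k > (0.93·9 − 5)/(1 − 0.93) = 48.143.
The smallest integer exceeding 48.143 is 49, and checking k=49: (54)/(58) = 0.9310 > 0.93.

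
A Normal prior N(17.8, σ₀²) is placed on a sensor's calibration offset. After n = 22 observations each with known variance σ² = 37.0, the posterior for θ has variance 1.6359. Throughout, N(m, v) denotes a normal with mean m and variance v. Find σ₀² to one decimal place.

For the Normal–Normal model with known σ², precisions add: τ_n = τ₀ + n/σ².
So 1/σ₀² = 1/1.6359 − 22/37.0 = 0.611284 − 0.594595 = 0.016689.
Hence σ₀² = 1/0.016689 ≈ 59.9.

σ₀² = 59.9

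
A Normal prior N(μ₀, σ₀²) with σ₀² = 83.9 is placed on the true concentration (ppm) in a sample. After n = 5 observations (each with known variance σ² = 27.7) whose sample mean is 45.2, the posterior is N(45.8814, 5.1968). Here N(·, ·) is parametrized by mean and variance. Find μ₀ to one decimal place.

With known observation variance, the Normal–Normal posterior has precision τ_n = τ₀ + n/σ² and mean μ_n = (τ₀μ₀ + (n/σ²)x̄)/τ_n.
Here τ₀ = 1/83.9 = 0.011919 and τ_data = 5/27.7 = 0.180505, so τ_n = 0.192424.
Rearranging for μ₀: μ₀ = (μ_n·τ_n − τ_data·x̄)/τ₀ = (45.8814·0.192424 − 0.180505·45.2) / 0.011919 = 0.669857/0.011919 ≈ 56.2.

μ₀ = 56.2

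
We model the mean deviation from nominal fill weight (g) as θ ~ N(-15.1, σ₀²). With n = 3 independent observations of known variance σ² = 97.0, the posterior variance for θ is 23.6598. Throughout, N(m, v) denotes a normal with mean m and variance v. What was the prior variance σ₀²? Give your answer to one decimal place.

Posterior precision equals prior precision plus data precision: 1/σ_n² = 1/σ₀² + n/σ².
So 1/σ₀² = 1/23.6598 − 3/97.0 = 0.042266 − 0.030928 = 0.011338.
Hence σ₀² = 1/0.011338 ≈ 88.2.

σ₀² = 88.2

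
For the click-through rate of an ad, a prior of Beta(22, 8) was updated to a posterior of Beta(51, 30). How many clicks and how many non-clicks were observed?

29 clicks and 22 non-clicks

A Beta(a, b) prior with s successes and f failures in binomial data gives a Beta(a+s, b+f) posterior.
Match parameters: s=51−22=29, f=30−8=22.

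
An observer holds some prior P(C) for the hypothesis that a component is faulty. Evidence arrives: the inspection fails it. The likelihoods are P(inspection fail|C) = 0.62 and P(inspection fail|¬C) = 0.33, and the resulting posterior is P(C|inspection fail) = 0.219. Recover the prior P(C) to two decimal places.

Bayes' rule in odds form gives O(C|E) = O(C)·[P(E|C)/P(E|¬C)], hence O(C) = O(C|E)/LR.
Posterior odds = 0.219/(1−0.219) = 0.2804. LR = 0.62/0.33 = 1.8788.
Prior odds = 0.2804/1.8788 = 0.1492, so P(C) = 0.1492/(1+0.1492) ≈ 0.13.

P(C) = 0.13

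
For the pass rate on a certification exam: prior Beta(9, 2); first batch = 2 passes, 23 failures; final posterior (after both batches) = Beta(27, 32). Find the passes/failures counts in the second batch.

16 passes and 7 failures

Because Beta–binomial updating is additive in the counts, the combined data contributed (α_post−α_prior, β_post−β_prior) successes and failures.
Total across both batches: 27−9=18 passes, 32−2=30 failures.
Subtract the first batch: 18−2=16 passes and 30−23=7 failures.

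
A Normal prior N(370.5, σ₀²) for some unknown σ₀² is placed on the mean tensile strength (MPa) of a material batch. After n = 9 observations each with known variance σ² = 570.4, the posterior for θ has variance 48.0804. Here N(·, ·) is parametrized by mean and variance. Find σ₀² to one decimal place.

σ₀² = 199.2

Posterior precision equals prior precision plus data precision: 1/σ_n² = 1/σ₀² + n/σ².
So 1/σ₀² = 1/48.0804 − 9/570.4 = 0.020798 − 0.015778 = 0.005020.
Hence σ₀² = 1/0.005020 ≈ 199.2.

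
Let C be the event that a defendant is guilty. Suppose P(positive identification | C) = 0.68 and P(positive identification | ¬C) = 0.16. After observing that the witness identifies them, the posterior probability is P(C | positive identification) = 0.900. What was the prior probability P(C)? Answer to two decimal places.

In odds form, posterior odds = prior odds × likelihood ratio, so prior odds = posterior odds ÷ LR.
Posterior odds = 0.900/(1−0.900) = 9.0000. LR = 0.68/0.16 = 4.2500.
Prior odds = 9.0000/4.2500 = 2.1176, so P(C) = 2.1176/(1+2.1176) ≈ 0.68.

P(C) = 0.68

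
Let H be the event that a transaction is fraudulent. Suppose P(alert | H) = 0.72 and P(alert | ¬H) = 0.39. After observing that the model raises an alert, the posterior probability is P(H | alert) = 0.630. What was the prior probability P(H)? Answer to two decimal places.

P(H) = 0.48

Bayes' rule in odds form gives O(H|E) = O(H)·[P(E|H)/P(E|¬H)], hence O(H) = O(H|E)/LR.
Posterior odds = 0.630/(1−0.630) = 1.7027. LR = 0.72/0.39 = 1.8462.
Prior odds = 1.7027/1.8462 = 0.9223, so P(H) = 0.9223/(1+0.9223) ≈ 0.48.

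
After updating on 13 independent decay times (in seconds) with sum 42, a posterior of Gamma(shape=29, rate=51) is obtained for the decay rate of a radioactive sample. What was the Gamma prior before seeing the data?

Gamma(shape=16, rate=9)

Gamma–exponential conjugacy: posterior shape = α + n, posterior rate = β + Σtᵢ.
So α = 29 − 13 = 16 and β = 51 − 42 = 9.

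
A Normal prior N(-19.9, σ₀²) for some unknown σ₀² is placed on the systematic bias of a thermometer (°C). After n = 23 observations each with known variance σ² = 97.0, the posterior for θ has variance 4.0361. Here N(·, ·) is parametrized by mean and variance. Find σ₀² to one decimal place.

Posterior precision equals prior precision plus data precision: 1/σ_n² = 1/σ₀² + n/σ².
So 1/σ₀² = 1/4.0361 − 23/97.0 = 0.247764 − 0.237113 = 0.010651.
Hence σ₀² = 1/0.010651 ≈ 93.9.

σ₀² = 93.9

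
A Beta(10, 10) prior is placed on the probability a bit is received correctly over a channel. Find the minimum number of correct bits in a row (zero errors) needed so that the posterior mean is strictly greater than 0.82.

After k correct bits and 0 errors the posterior is Beta(10+k, 10), with mean (10+k)/(10+10+k).
Set (10+k)/(20+k) > 0.82 and solve: k > (0.82·20 − 10)/(1 − 0.82) = 35.556.
The smallest integer exceeding 35.556 is 36, and checking k=36: (46)/(56) = 0.8214 > 0.82.

k = 36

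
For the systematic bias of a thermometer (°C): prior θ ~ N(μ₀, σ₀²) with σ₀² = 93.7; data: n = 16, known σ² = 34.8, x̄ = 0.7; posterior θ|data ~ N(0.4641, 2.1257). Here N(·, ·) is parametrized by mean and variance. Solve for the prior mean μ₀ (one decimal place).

μ₀ = -9.7

With known observation variance, the Normal–Normal posterior has precision τ_n = τ₀ + n/σ² and mean μ_n = (τ₀μ₀ + (n/σ²)x̄)/τ_n.
Here τ₀ = 1/93.7 = 0.010672 and τ_data = 16/34.8 = 0.459770, so τ_n = 0.470442.
Rearranging for μ₀: μ₀ = (μ_n·τ_n − τ_data·x̄)/τ₀ = (0.4641·0.470442 − 0.459770·0.7) / 0.010672 = -0.103507/0.010672 ≈ -9.7.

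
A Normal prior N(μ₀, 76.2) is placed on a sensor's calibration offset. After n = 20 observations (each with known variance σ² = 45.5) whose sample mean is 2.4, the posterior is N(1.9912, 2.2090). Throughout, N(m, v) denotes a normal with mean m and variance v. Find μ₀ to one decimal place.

The posterior mean is a precision-weighted average: μ_n = (τ₀μ₀ + τ_data·x̄)/(τ₀+τ_data), with τ₀=1/σ₀² and τ_data=n/σ².
Here τ₀ = 1/76.2 = 0.013123 and τ_data = 20/45.5 = 0.439560, so τ_n = 0.452683.
Rearranging for μ₀: μ₀ = (μ_n·τ_n − τ_data·x̄)/τ₀ = (1.9912·0.452683 − 0.439560·2.4) / 0.013123 = -0.153562/0.013123 ≈ -11.7.

μ₀ = -11.7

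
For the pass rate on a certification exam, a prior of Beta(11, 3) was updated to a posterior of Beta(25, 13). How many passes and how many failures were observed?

Beta is conjugate to the binomial likelihood: posterior = Beta(α+s, β+f).
So s = 25 − 11 = 14 and f = 13 − 3 = 10.

14 passes and 10 failures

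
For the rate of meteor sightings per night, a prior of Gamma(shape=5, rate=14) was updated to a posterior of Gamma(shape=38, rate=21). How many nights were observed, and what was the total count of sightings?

n = 7 nights with total 33 sightings

A Gamma(α, β) prior (rate parametrization) on a Poisson rate with n observations summing to S gives posterior Gamma(α+S, β+n).
Matching: Σxᵢ = 38 − 5 = 33 and n = 21 − 14 = 7.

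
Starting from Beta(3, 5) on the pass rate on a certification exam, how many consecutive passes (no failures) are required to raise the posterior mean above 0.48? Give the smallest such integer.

k = 2

After k passes and 0 failures the posterior is Beta(3+k, 5), with mean (3+k)/(3+5+k).
Set (3+k)/(8+k) > 0.48 and solve: k > (0.48·8 − 3)/(1 − 0.48) = 1.615.
The smallest integer exceeding 1.615 is 2, and checking k=2: (5)/(10) = 0.5000 > 0.48.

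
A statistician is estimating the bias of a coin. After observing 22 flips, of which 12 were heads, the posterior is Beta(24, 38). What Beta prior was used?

Beta(12, 28)

Beta is conjugate to the binomial likelihood: posterior = Beta(α+s, β+f).
So α = 24 − 12 = 12 and β = 38 − 10 = 28.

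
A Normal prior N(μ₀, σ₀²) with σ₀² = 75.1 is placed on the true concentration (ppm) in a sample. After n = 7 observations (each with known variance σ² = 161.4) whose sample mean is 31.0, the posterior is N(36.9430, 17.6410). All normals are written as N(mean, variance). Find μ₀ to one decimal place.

With known observation variance, the Normal–Normal posterior has precision τ_n = τ₀ + n/σ² and mean μ_n = (τ₀μ₀ + (n/σ²)x̄)/τ_n.
Here τ₀ = 1/75.1 = 0.013316 and τ_data = 7/161.4 = 0.043371, so τ_n = 0.056687.
Rearranging for μ₀: μ₀ = (μ_n·τ_n − τ_data·x̄)/τ₀ = (36.9430·0.056687 − 0.043371·31.0) / 0.013316 = 0.749687/0.013316 ≈ 56.3.

μ₀ = 56.3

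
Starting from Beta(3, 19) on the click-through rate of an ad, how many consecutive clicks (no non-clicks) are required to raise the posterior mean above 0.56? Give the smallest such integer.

k = 22

After k clicks and 0 non-clicks the posterior is Beta(3+k, 19), with mean (3+k)/(3+19+k).
Set (3+k)/(22+k) > 0.56 and solve: k > (0.56·22 − 3)/(1 − 0.56) = 21.182.
The smallest integer exceeding 21.182 is 22.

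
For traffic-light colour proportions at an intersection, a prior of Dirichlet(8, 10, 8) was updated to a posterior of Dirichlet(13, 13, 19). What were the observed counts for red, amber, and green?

counts (5, 3, 11)

For a Dirichlet(α) prior with multinomial counts c, the posterior is Dirichlet(α + c) componentwise.
Counts are posterior − prior componentwise: 13−8=5, 13−10=3, 19−8=11.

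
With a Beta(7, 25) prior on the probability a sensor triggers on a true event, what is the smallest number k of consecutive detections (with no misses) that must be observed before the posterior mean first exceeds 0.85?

k = 135

After k detections and 0 misses the posterior is Beta(7+k, 25), with mean (7+k)/(7+25+k).
Set (7+k)/(32+k) > 0.85 and solve: k > (0.85·32 − 7)/(1 − 0.85) = 134.667.
The smallest integer exceeding 134.667 is 135.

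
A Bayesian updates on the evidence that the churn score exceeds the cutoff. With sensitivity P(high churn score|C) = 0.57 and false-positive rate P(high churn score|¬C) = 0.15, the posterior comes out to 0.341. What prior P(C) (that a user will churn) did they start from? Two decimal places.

P(C) = 0.12

Bayes' rule in odds form gives O(C|E) = O(C)·[P(E|C)/P(E|¬C)], hence O(C) = O(C|E)/LR.
Posterior odds = 0.341/(1−0.341) = 0.5175. LR = 0.57/0.15 = 3.8000.
Prior odds = 0.5175/3.8000 = 0.1362, so P(C) = 0.1362/(1+0.1362) ≈ 0.12.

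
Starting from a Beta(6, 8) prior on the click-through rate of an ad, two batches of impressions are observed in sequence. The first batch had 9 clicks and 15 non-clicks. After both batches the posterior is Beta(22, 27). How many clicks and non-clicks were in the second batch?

Because Beta–binomial updating is additive in the counts, the combined data contributed (α_post−α_prior, β_post−β_prior) successes and failures.
Total across both batches: 22−6=16 clicks, 27−8=19 non-clicks.
Subtract the first batch: 16−9=7 clicks and 19−15=4 non-clicks.

7 clicks and 4 non-clicks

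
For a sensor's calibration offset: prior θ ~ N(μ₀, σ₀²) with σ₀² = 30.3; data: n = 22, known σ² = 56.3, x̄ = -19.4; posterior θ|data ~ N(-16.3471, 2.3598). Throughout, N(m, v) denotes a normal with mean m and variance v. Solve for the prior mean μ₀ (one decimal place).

μ₀ = 19.8

The posterior mean is a precision-weighted average: μ_n = (τ₀μ₀ + τ_data·x̄)/(τ₀+τ_data), with τ₀=1/σ₀² and τ_data=n/σ².
Here τ₀ = 1/30.3 = 0.033003 and τ_data = 22/56.3 = 0.390764, so τ_n = 0.423767.
Rearranging for μ₀: μ₀ = (μ_n·τ_n − τ_data·x̄)/τ₀ = (-16.3471·0.423767 − 0.390764·-19.4) / 0.033003 = 0.653460/0.033003 ≈ 19.8.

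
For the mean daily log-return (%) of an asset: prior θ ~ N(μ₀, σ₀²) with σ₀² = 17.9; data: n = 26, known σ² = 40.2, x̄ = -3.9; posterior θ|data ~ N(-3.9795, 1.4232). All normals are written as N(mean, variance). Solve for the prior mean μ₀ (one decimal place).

μ₀ = -4.9

With known observation variance, the Normal–Normal posterior has precision τ_n = τ₀ + n/σ² and mean μ_n = (τ₀μ₀ + (n/σ²)x̄)/τ_n.
Here τ₀ = 1/17.9 = 0.055866 and τ_data = 26/40.2 = 0.646766, so τ_n = 0.702632.
Rearranging for μ₀: μ₀ = (μ_n·τ_n − τ_data·x̄)/τ₀ = (-3.9795·0.702632 − 0.646766·-3.9) / 0.055866 = -0.273737/0.055866 ≈ -4.9.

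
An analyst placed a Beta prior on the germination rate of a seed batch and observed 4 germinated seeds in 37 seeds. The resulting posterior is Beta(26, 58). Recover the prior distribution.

Under Beta–binomial conjugacy the posterior parameters are (α+s, β+f).
Subtract the data counts: 26−4=22, 58−33=25.

Beta(22, 25)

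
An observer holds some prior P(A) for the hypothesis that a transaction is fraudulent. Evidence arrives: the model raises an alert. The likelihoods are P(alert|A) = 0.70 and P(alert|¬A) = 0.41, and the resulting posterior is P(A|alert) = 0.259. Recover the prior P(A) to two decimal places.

P(A) = 0.17

Bayes' rule in odds form gives O(A|E) = O(A)·[P(E|A)/P(E|¬A)], hence O(A) = O(A|E)/LR.
Posterior odds = 0.259/(1−0.259) = 0.3495. LR = 0.70/0.41 = 1.7073.
Prior odds = 0.3495/1.7073 = 0.2047, so P(A) = 0.2047/(1+0.2047) ≈ 0.17.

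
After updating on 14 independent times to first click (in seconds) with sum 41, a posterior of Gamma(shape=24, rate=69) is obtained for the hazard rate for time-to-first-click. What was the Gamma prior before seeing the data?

For an exponential likelihood with a Gamma(α, β) prior on the rate, n observations with total T give posterior Gamma(α+n, β+T).
So α = 24 − 14 = 10 and β = 69 − 41 = 28.

Gamma(shape=10, rate=28)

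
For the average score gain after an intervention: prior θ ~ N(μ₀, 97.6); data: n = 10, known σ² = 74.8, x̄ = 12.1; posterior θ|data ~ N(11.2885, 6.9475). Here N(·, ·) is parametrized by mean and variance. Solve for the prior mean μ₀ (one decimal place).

With known observation variance, the Normal–Normal posterior has precision τ_n = τ₀ + n/σ² and mean μ_n = (τ₀μ₀ + (n/σ²)x̄)/τ_n.
Here τ₀ = 1/97.6 = 0.010246 and τ_data = 10/74.8 = 0.133690, so τ_n = 0.143936.
Rearranging for μ₀: μ₀ = (μ_n·τ_n − τ_data·x̄)/τ₀ = (11.2885·0.143936 − 0.133690·12.1) / 0.010246 = 0.007173/0.010246 ≈ 0.7.

μ₀ = 0.7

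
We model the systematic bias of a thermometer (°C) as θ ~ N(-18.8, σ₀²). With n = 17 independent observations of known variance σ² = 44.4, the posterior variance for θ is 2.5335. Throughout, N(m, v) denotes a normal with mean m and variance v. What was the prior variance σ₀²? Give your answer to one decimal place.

σ₀² = 84.5

For the Normal–Normal model with known σ², precisions add: τ_n = τ₀ + n/σ².
So 1/σ₀² = 1/2.5335 − 17/44.4 = 0.394711 − 0.382883 = 0.011828.
Hence σ₀² = 1/0.011828 ≈ 84.5.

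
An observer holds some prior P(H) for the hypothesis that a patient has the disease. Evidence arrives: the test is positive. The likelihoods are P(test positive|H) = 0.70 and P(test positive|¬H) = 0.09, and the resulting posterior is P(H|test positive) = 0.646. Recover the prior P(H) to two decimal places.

P(H) = 0.19

Bayes' rule in odds form gives O(H|E) = O(H)·[P(E|H)/P(E|¬H)], hence O(H) = O(H|E)/LR.
Posterior odds = 0.646/(1−0.646) = 1.8249. LR = 0.70/0.09 = 7.7778.
Prior odds = 1.8249/7.7778 = 0.2346, so P(H) = 0.2346/(1+0.2346) ≈ 0.19.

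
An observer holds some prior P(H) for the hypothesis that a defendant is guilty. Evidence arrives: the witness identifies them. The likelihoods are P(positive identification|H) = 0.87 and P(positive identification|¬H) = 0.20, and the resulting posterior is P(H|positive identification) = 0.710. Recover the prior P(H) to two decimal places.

P(H) = 0.36

In odds form, posterior odds = prior odds × likelihood ratio, so prior odds = posterior odds ÷ LR.
Posterior odds = 0.710/(1−0.710) = 2.4483. LR = 0.87/0.20 = 4.3500.
Prior odds = 2.4483/4.3500 = 0.5628, so P(H) = 0.5628/(1+0.5628) ≈ 0.36.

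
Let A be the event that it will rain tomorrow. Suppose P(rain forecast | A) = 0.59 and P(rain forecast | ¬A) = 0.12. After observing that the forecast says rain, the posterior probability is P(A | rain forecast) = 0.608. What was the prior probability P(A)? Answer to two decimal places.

In odds form, posterior odds = prior odds × likelihood ratio, so prior odds = posterior odds ÷ LR.
Posterior odds = 0.608/(1−0.608) = 1.5510. LR = 0.59/0.12 = 4.9167.
Prior odds = 1.5510/4.9167 = 0.3155, so P(A) = 0.3155/(1+0.3155) ≈ 0.24.

P(A) = 0.24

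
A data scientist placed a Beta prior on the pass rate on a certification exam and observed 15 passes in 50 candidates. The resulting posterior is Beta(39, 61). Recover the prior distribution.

A Beta(a, b) prior with s successes and f failures in binomial data gives a Beta(a+s, b+f) posterior.
So a = 39 − 15 = 24 and b = 61 − 35 = 26.

Beta(24, 26)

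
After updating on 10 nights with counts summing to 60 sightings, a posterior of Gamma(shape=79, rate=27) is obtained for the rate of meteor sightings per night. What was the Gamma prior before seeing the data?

Gamma(shape=19, rate=17)

A Gamma(α, β) prior (rate parametrization) on a Poisson rate with n observations summing to S gives posterior Gamma(α+S, β+n).
So α = 79 − 60 = 19 and β = 27 − 10 = 17.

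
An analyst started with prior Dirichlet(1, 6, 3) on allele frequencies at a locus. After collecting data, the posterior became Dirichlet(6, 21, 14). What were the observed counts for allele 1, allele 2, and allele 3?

counts (5, 15, 11)

For a Dirichlet(α) prior with multinomial counts c, the posterior is Dirichlet(α + c) componentwise.
Counts are posterior − prior componentwise: 6−1=5, 21−6=15, 14−3=11.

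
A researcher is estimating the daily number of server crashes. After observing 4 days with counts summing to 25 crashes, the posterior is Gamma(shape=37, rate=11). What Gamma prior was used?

Gamma(shape=12, rate=7)

Gamma–Poisson conjugacy: posterior shape = α + Σxᵢ, posterior rate = β + n.
So α = 37 − 25 = 12 and β = 11 − 4 = 7.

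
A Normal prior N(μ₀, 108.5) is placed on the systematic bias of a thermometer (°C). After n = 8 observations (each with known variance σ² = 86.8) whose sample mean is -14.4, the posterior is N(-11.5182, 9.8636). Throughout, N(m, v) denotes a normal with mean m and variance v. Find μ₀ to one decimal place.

μ₀ = 17.3

The posterior mean is a precision-weighted average: μ_n = (τ₀μ₀ + τ_data·x̄)/(τ₀+τ_data), with τ₀=1/σ₀² and τ_data=n/σ².
Here τ₀ = 1/108.5 = 0.009217 and τ_data = 8/86.8 = 0.092166, so τ_n = 0.101383.
Rearranging for μ₀: μ₀ = (μ_n·τ_n − τ_data·x̄)/τ₀ = (-11.5182·0.101383 − 0.092166·-14.4) / 0.009217 = 0.159441/0.009217 ≈ 17.3.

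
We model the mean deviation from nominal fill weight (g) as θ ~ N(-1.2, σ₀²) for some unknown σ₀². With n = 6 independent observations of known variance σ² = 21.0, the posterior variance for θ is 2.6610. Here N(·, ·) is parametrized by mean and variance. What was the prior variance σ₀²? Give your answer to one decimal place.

Posterior precision equals prior precision plus data precision: 1/σ_n² = 1/σ₀² + n/σ².
So 1/σ₀² = 1/2.6610 − 6/21.0 = 0.375799 − 0.285714 = 0.090085.
Hence σ₀² = 1/0.090085 ≈ 11.1.

σ₀² = 11.1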